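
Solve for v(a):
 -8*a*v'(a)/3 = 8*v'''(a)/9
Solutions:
 v(a) = C1 + Integral(C2*airyai(-3^(1/3)*a) + C3*airybi(-3^(1/3)*a), a)


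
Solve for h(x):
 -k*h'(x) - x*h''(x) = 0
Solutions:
 h(x) = C1 + x^(1 - re(k))*(C2*sin(log(x)*Abs(im(k))) + C3*cos(log(x)*im(k)))


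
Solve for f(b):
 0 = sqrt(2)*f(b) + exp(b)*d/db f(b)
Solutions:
 f(b) = C1*exp(sqrt(2)*exp(-b))


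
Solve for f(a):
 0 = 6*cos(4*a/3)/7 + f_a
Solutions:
 f(a) = C1 - 9*sin(4*a/3)/14


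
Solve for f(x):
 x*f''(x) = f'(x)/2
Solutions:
 f(x) = C1 + C2*x^(3/2)


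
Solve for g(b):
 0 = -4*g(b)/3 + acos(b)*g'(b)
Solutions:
 g(b) = C1*exp(4*Integral(1/acos(b), b)/3)


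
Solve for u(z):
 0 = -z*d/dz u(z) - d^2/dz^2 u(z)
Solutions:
 u(z) = C1 + C2*erf(sqrt(2)*z/2)


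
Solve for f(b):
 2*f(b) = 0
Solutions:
 f(b) = 0


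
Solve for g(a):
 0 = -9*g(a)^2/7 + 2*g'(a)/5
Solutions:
 g(a) = -14/(C1 + 45*a)


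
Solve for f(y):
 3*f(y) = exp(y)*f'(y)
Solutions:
 f(y) = C1*exp(-3*exp(-y))


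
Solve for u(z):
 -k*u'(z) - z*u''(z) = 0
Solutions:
 u(z) = C1 + z^(1 - re(k))*(C2*sin(log(z)*Abs(im(k))) + C3*cos(log(z)*im(k)))


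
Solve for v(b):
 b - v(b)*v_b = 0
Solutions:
 v(b) = -sqrt(C1 + b^2)
 v(b) = sqrt(C1 + b^2)


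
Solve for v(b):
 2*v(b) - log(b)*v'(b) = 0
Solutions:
 v(b) = C1*exp(2*li(b))


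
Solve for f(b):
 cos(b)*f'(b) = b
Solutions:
 f(b) = C1 + Integral(b/cos(b), b)


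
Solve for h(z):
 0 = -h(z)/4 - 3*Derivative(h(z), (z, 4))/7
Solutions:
 h(z) = (C1*sin(3^(3/4)*7^(1/4)*z/6) + C2*cos(3^(3/4)*7^(1/4)*z/6))*exp(-3^(3/4)*7^(1/4)*z/6) + (C3*sin(3^(3/4)*7^(1/4)*z/6) + C4*cos(3^(3/4)*7^(1/4)*z/6))*exp(3^(3/4)*7^(1/4)*z/6)


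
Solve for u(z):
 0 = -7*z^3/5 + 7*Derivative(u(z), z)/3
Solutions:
 u(z) = C1 + 3*z^4/20


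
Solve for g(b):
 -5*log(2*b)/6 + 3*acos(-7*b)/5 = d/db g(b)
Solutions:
 g(b) = C1 - 5*b*log(b)/6 + 3*b*acos(-7*b)/5 - 5*b*log(2)/6 + 5*b/6 + 3*sqrt(1 - 49*b^2)/35


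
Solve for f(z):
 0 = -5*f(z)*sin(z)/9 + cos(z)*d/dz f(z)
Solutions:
 f(z) = C1/cos(z)^(5/9)


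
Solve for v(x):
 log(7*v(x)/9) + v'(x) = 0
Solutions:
 -Integral(1/(-log(_y) - log(7) + 2*log(3)), (_y, v(x))) = C1 - x


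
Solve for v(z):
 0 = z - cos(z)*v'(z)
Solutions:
 v(z) = C1 + Integral(z/cos(z), z)


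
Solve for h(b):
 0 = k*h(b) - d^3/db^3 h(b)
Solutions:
 h(b) = C1*exp(b*k^(1/3)) + C2*exp(b*k^(1/3)*(-1 + sqrt(3)*I)/2) + C3*exp(-b*k^(1/3)*(1 + sqrt(3)*I)/2)


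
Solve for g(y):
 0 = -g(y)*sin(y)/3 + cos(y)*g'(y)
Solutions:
 g(y) = C1/cos(y)^(1/3)


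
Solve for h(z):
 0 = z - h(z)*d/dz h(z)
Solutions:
 h(z) = -sqrt(C1 + z^2)
 h(z) = sqrt(C1 + z^2)


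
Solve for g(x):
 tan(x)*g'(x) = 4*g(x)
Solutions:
 g(x) = C1*sin(x)^4


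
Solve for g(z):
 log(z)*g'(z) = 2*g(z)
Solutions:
 g(z) = C1*exp(2*li(z))


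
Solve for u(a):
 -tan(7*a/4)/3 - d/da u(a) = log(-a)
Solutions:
 u(a) = C1 - a*log(-a) + a + 4*log(cos(7*a/4))/21


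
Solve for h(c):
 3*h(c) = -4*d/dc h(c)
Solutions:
 h(c) = C1*exp(-3*c/4)


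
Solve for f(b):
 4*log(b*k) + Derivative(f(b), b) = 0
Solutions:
 f(b) = C1 - 4*b*log(b*k) + 4*b


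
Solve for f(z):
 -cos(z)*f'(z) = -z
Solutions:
 f(z) = C1 + Integral(z/cos(z), z)


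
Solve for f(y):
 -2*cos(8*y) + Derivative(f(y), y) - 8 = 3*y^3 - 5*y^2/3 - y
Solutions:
 f(y) = C1 + 3*y^4/4 - 5*y^3/9 - y^2/2 + 8*y + sin(8*y)/4


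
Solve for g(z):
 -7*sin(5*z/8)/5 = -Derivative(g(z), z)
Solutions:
 g(z) = C1 - 56*cos(5*z/8)/25


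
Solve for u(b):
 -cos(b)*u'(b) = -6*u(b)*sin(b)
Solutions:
 u(b) = C1/cos(b)^6


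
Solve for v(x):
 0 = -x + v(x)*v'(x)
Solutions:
 v(x) = -sqrt(C1 + x^2)
 v(x) = sqrt(C1 + x^2)


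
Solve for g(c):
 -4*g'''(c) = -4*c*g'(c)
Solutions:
 g(c) = C1 + Integral(C2*airyai(c) + C3*airybi(c), c)


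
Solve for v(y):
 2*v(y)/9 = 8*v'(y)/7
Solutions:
 v(y) = C1*exp(7*y/36)


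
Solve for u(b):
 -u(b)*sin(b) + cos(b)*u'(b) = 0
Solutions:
 u(b) = C1/cos(b)


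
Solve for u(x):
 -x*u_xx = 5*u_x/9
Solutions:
 u(x) = C1 + C2*x^(4/9)


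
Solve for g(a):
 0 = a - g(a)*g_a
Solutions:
 g(a) = -sqrt(C1 + a^2)
 g(a) = sqrt(C1 + a^2)


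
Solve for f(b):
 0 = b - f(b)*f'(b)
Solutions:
 f(b) = -sqrt(C1 + b^2)
 f(b) = sqrt(C1 + b^2)


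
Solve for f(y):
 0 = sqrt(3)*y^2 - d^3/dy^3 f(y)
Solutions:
 f(y) = C1 + C2*y + C3*y^2 + sqrt(3)*y^5/60


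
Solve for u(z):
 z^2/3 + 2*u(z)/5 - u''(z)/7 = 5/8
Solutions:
 u(z) = C1*exp(-sqrt(70)*z/5) + C2*exp(sqrt(70)*z/5) - 5*z^2/6 + 325/336


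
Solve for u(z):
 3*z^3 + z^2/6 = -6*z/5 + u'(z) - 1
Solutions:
 u(z) = C1 + 3*z^4/4 + z^3/18 + 3*z^2/5 + z


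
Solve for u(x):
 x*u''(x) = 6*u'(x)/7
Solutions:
 u(x) = C1 + C2*x^(13/7)


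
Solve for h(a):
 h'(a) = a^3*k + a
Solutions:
 h(a) = C1 + a^4*k/4 + a^2/2


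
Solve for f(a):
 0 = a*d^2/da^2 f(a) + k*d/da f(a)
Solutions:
 f(a) = C1 + a^(1 - re(k))*(C2*sin(log(a)*Abs(im(k))) + C3*cos(log(a)*im(k)))


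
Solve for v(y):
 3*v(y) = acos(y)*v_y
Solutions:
 v(y) = C1*exp(3*Integral(1/acos(y), y))


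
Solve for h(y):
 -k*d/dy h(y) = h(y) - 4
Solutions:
 h(y) = C1*exp(-y/k) + 4


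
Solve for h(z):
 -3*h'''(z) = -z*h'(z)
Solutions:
 h(z) = C1 + Integral(C2*airyai(3^(2/3)*z/3) + C3*airybi(3^(2/3)*z/3), z)


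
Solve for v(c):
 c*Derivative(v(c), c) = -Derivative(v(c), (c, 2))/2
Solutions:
 v(c) = C1 + C2*erf(c)


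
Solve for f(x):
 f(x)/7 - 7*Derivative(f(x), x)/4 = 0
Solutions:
 f(x) = C1*exp(4*x/49)


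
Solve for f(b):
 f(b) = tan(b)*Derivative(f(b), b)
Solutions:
 f(b) = C1*sin(b)


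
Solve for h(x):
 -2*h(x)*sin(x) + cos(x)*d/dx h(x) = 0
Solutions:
 h(x) = C1/cos(x)^2


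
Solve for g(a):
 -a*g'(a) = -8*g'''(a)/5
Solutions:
 g(a) = C1 + Integral(C2*airyai(5^(1/3)*a/2) + C3*airybi(5^(1/3)*a/2), a)


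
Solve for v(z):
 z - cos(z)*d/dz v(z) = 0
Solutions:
 v(z) = C1 + Integral(z/cos(z), z)


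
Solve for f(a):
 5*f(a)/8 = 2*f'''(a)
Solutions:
 f(a) = C3*exp(2^(2/3)*5^(1/3)*a/4) + (C1*sin(2^(2/3)*sqrt(3)*5^(1/3)*a/8) + C2*cos(2^(2/3)*sqrt(3)*5^(1/3)*a/8))*exp(-2^(2/3)*5^(1/3)*a/8)


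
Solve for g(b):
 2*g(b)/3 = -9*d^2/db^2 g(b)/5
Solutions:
 g(b) = C1*sin(sqrt(30)*b/9) + C2*cos(sqrt(30)*b/9)


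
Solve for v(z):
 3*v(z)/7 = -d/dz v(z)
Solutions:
 v(z) = C1*exp(-3*z/7)


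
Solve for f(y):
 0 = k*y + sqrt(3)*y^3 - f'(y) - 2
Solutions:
 f(y) = C1 + k*y^2/2 + sqrt(3)*y^4/4 - 2*y


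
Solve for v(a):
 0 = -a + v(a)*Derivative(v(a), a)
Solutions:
 v(a) = -sqrt(C1 + a^2)
 v(a) = sqrt(C1 + a^2)


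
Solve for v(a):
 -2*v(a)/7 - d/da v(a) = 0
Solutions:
 v(a) = C1*exp(-2*a/7)


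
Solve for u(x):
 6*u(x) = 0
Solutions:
 u(x) = 0


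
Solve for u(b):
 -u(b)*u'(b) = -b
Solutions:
 u(b) = -sqrt(C1 + b^2)
 u(b) = sqrt(C1 + b^2)


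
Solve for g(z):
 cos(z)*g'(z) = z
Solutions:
 g(z) = C1 + Integral(z/cos(z), z)


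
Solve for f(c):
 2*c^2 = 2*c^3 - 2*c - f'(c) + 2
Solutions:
 f(c) = C1 + c^4/2 - 2*c^3/3 - c^2 + 2*c


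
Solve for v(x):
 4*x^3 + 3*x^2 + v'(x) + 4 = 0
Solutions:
 v(x) = C1 - x^4 - x^3 - 4*x


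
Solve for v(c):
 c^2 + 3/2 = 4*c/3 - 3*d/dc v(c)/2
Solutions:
 v(c) = C1 - 2*c^3/9 + 4*c^2/9 - c


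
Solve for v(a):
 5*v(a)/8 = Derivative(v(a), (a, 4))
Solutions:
 v(a) = C1*exp(-10^(1/4)*a/2) + C2*exp(10^(1/4)*a/2) + C3*sin(10^(1/4)*a/2) + C4*cos(10^(1/4)*a/2)


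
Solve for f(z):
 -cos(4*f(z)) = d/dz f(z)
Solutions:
 f(z) = -asin((C1 + exp(8*z))/(C1 - exp(8*z)))/4 + pi/4
 f(z) = asin((C1 + exp(8*z))/(C1 - exp(8*z)))/4


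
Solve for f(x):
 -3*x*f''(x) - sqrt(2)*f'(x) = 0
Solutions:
 f(x) = C1 + C2*x^(1 - sqrt(2)/3)


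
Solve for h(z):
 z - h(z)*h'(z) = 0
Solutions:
 h(z) = -sqrt(C1 + z^2)
 h(z) = sqrt(C1 + z^2)


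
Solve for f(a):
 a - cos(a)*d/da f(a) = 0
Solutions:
 f(a) = C1 + Integral(a/cos(a), a)


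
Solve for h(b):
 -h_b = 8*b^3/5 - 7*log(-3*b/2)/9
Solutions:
 h(b) = C1 - 2*b^4/5 + 7*b*log(-b)/9 + 7*b*(-1 - log(2) + log(3))/9


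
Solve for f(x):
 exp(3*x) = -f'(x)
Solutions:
 f(x) = C1 - exp(3*x)/3


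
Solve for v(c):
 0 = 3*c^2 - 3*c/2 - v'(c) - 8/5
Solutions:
 v(c) = C1 + c^3 - 3*c^2/4 - 8*c/5


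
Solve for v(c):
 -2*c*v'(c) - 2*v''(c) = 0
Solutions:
 v(c) = C1 + C2*erf(sqrt(2)*c/2)


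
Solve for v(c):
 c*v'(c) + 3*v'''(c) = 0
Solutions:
 v(c) = C1 + Integral(C2*airyai(-3^(2/3)*c/3) + C3*airybi(-3^(2/3)*c/3), c)


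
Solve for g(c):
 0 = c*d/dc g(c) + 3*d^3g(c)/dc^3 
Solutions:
 g(c) = C1 + Integral(C2*airyai(-3^(2/3)*c/3) + C3*airybi(-3^(2/3)*c/3), c)


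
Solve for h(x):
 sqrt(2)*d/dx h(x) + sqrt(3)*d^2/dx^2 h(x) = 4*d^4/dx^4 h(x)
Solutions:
 h(x) = C1 + C2*exp(-x*(3^(5/6)/(sqrt(18 - sqrt(3)) + 3*sqrt(2))^(1/3) + 3^(2/3)*(sqrt(18 - sqrt(3)) + 3*sqrt(2))^(1/3))/12)*sin(x*(-3^(1/6)*(sqrt(18 - sqrt(3)) + 3*sqrt(2))^(1/3) + 3^(1/3)/(sqrt(18 - sqrt(3)) + 3*sqrt(2))^(1/3))/4) + C3*exp(-x*(3^(5/6)/(sqrt(18 - sqrt(3)) + 3*sqrt(2))^(1/3) + 3^(2/3)*(sqrt(18 - sqrt(3)) + 3*sqrt(2))^(1/3))/12)*cos(x*(-3^(1/6)*(sqrt(18 - sqrt(3)) + 3*sqrt(2))^(1/3) + 3^(1/3)/(sqrt(18 - sqrt(3)) + 3*sqrt(2))^(1/3))/4) + C4*exp(x*(3^(5/6)/(sqrt(18 - sqrt(3)) + 3*sqrt(2))^(1/3) + 3^(2/3)*(sqrt(18 - sqrt(3)) + 3*sqrt(2))^(1/3))/6)


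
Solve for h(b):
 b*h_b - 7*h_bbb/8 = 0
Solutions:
 h(b) = C1 + Integral(C2*airyai(2*7^(2/3)*b/7) + C3*airybi(2*7^(2/3)*b/7), b)


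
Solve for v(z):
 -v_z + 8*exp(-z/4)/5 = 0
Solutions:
 v(z) = C1 - 32*exp(-z/4)/5


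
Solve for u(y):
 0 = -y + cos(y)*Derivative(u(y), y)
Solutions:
 u(y) = C1 + Integral(y/cos(y), y)


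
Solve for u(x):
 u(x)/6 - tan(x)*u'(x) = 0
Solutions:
 u(x) = C1*sin(x)^(1/6)


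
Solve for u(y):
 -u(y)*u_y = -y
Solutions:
 u(y) = -sqrt(C1 + y^2)
 u(y) = sqrt(C1 + y^2)


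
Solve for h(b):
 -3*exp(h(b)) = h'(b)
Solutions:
 h(b) = log(1/(C1 + 3*b))


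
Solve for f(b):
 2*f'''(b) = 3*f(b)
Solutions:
 f(b) = C3*exp(2^(2/3)*3^(1/3)*b/2) + (C1*sin(2^(2/3)*3^(5/6)*b/4) + C2*cos(2^(2/3)*3^(5/6)*b/4))*exp(-2^(2/3)*3^(1/3)*b/4)


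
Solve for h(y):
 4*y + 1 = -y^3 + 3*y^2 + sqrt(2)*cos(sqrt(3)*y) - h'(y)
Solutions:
 h(y) = C1 - y^4/4 + y^3 - 2*y^2 - y + sqrt(6)*sin(sqrt(3)*y)/3


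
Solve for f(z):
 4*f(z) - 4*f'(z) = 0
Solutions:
 f(z) = C1*exp(z)


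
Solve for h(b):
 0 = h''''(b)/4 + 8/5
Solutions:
 h(b) = C1 + C2*b + C3*b^2 + C4*b^3 - 4*b^4/15


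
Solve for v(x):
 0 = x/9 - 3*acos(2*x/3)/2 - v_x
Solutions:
 v(x) = C1 + x^2/18 - 3*x*acos(2*x/3)/2 + 3*sqrt(9 - 4*x^2)/4


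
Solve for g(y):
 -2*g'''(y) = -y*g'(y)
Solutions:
 g(y) = C1 + Integral(C2*airyai(2^(2/3)*y/2) + C3*airybi(2^(2/3)*y/2), y)


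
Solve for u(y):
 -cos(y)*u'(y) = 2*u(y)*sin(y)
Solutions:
 u(y) = C1*cos(y)^2


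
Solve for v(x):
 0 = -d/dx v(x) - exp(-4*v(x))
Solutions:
 v(x) = log(-I*(C1 - 4*x)^(1/4))
 v(x) = log(I*(C1 - 4*x)^(1/4))
 v(x) = log(-(C1 - 4*x)^(1/4))
 v(x) = log(C1 - 4*x)/4


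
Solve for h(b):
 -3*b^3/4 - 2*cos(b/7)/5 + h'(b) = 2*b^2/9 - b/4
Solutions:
 h(b) = C1 + 3*b^4/16 + 2*b^3/27 - b^2/8 + 14*sin(b/7)/5


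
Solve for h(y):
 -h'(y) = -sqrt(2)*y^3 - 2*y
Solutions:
 h(y) = C1 + sqrt(2)*y^4/4 + y^2


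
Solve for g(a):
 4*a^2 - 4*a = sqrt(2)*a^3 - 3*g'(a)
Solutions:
 g(a) = C1 + sqrt(2)*a^4/12 - 4*a^3/9 + 2*a^2/3


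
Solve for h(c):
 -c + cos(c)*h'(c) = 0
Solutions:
 h(c) = C1 + Integral(c/cos(c), c)


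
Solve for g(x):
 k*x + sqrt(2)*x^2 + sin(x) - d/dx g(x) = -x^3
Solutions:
 g(x) = C1 + k*x^2/2 + x^4/4 + sqrt(2)*x^3/3 - cos(x)


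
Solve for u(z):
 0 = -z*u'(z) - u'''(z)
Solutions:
 u(z) = C1 + Integral(C2*airyai(-z) + C3*airybi(-z), z)


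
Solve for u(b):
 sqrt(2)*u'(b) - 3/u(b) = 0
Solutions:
 u(b) = -sqrt(C1 + 3*sqrt(2)*b)
 u(b) = sqrt(C1 + 3*sqrt(2)*b)


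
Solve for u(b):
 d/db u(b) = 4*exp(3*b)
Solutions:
 u(b) = C1 + 4*exp(3*b)/3


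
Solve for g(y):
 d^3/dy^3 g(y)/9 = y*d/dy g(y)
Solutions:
 g(y) = C1 + Integral(C2*airyai(3^(2/3)*y) + C3*airybi(3^(2/3)*y), y)


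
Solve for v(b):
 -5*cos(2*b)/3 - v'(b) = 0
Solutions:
 v(b) = C1 - 5*sin(2*b)/6


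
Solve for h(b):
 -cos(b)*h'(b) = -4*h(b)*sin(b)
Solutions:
 h(b) = C1/cos(b)^4


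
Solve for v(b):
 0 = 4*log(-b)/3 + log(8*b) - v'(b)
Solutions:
 v(b) = C1 + 7*b*log(b)/3 + b*(-7/3 + 3*log(2) + 4*I*pi/3)


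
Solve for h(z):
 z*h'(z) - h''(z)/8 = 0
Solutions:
 h(z) = C1 + C2*erfi(2*z)


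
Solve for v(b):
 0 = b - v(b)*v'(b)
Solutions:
 v(b) = -sqrt(C1 + b^2)
 v(b) = sqrt(C1 + b^2)


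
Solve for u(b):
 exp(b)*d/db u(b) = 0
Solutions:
 u(b) = C1


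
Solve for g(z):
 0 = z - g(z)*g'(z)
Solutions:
 g(z) = -sqrt(C1 + z^2)
 g(z) = sqrt(C1 + z^2)


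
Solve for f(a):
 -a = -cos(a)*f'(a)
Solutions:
 f(a) = C1 + Integral(a/cos(a), a)


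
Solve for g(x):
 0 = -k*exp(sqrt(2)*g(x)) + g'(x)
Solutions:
 g(x) = sqrt(2)*(2*log(-1/(C1 + k*x)) - log(2))/4


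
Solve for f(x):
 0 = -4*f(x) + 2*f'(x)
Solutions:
 f(x) = C1*exp(2*x)


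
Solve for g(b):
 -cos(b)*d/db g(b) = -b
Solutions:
 g(b) = C1 + Integral(b/cos(b), b)


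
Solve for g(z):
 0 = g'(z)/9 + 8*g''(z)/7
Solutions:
 g(z) = C1 + C2*exp(-7*z/72)


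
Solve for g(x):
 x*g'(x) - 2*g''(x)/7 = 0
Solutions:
 g(x) = C1 + C2*erfi(sqrt(7)*x/2)


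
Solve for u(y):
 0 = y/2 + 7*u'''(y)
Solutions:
 u(y) = C1 + C2*y + C3*y^2 - y^4/336


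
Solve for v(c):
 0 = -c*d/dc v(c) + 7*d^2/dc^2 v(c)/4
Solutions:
 v(c) = C1 + C2*erfi(sqrt(14)*c/7)


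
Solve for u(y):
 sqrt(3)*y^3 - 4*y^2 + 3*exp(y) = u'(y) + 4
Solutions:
 u(y) = C1 + sqrt(3)*y^4/4 - 4*y^3/3 - 4*y + 3*exp(y)


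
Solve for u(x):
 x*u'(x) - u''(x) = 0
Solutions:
 u(x) = C1 + C2*erfi(sqrt(2)*x/2)


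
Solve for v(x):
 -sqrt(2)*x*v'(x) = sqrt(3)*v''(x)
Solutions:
 v(x) = C1 + C2*erf(6^(3/4)*x/6)


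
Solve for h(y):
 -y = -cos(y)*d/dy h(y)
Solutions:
 h(y) = C1 + Integral(y/cos(y), y)


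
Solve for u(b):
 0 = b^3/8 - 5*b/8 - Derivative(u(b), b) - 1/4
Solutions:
 u(b) = C1 + b^4/32 - 5*b^2/16 - b/4


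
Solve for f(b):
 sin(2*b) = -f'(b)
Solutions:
 f(b) = C1 + cos(2*b)/2


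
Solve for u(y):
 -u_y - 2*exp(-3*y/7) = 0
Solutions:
 u(y) = C1 + 14*exp(-3*y/7)/3


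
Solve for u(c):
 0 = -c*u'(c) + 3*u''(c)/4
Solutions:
 u(c) = C1 + C2*erfi(sqrt(6)*c/3)


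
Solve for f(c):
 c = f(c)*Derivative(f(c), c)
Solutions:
 f(c) = -sqrt(C1 + c^2)
 f(c) = sqrt(C1 + c^2)


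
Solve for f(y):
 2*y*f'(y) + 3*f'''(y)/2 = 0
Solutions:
 f(y) = C1 + Integral(C2*airyai(-6^(2/3)*y/3) + C3*airybi(-6^(2/3)*y/3), y)


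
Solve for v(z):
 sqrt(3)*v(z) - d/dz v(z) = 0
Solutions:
 v(z) = C1*exp(sqrt(3)*z)


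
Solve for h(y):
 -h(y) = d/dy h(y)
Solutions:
 h(y) = C1*exp(-y)


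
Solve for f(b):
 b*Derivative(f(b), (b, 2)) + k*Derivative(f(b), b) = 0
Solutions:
 f(b) = C1 + b^(1 - re(k))*(C2*sin(log(b)*Abs(im(k))) + C3*cos(log(b)*im(k)))


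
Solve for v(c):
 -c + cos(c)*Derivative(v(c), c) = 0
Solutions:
 v(c) = C1 + Integral(c/cos(c), c)


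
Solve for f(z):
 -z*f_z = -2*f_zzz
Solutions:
 f(z) = C1 + Integral(C2*airyai(2^(2/3)*z/2) + C3*airybi(2^(2/3)*z/2), z)


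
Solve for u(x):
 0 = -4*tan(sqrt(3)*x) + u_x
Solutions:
 u(x) = C1 - 4*sqrt(3)*log(cos(sqrt(3)*x))/3


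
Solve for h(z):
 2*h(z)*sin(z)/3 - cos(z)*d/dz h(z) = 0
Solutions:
 h(z) = C1/cos(z)^(2/3)


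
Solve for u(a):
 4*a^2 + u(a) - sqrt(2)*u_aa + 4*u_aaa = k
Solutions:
 u(a) = C1*exp(a*(2^(2/3)/(-sqrt(2) + sqrt(-2 + (108 - sqrt(2))^2) + 108)^(1/3) + 2*sqrt(2) + 2^(1/3)*(-sqrt(2) + sqrt(-2 + (108 - sqrt(2))^2) + 108)^(1/3))/24)*sin(2^(1/3)*sqrt(3)*a*(-(-sqrt(2) + sqrt(-2 + (108 - sqrt(2))^2) + 108)^(1/3) + 2^(1/3)/(-sqrt(2) + sqrt(-2 + (108 - sqrt(2))^2) + 108)^(1/3))/24) + C2*exp(a*(2^(2/3)/(-sqrt(2) + sqrt(-2 + (108 - sqrt(2))^2) + 108)^(1/3) + 2*sqrt(2) + 2^(1/3)*(-sqrt(2) + sqrt(-2 + (108 - sqrt(2))^2) + 108)^(1/3))/24)*cos(2^(1/3)*sqrt(3)*a*(-(-sqrt(2) + sqrt(-2 + (108 - sqrt(2))^2) + 108)^(1/3) + 2^(1/3)/(-sqrt(2) + sqrt(-2 + (108 - sqrt(2))^2) + 108)^(1/3))/24) + C3*exp(a*(-2^(1/3)*(-sqrt(2) + sqrt(-2 + (108 - sqrt(2))^2) + 108)^(1/3) - 2^(2/3)/(-sqrt(2) + sqrt(-2 + (108 - sqrt(2))^2) + 108)^(1/3) + sqrt(2))/12) - 4*a^2 + k - 8*sqrt(2)


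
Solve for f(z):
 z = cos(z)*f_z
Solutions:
 f(z) = C1 + Integral(z/cos(z), z)


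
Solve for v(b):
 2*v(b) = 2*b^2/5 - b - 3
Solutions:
 v(b) = b^2/5 - b/2 - 3/2


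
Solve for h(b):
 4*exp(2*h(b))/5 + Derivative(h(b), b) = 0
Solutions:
 h(b) = log(-sqrt(1/(C1 + 4*b))) - log(2) + log(10)/2
 h(b) = log(1/(C1 + 4*b))/2 - log(2) + log(10)/2


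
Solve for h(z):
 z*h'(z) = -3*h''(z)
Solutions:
 h(z) = C1 + C2*erf(sqrt(6)*z/6)


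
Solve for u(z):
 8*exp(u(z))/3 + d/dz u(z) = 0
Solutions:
 u(z) = log(1/(C1 + 8*z)) + log(3)


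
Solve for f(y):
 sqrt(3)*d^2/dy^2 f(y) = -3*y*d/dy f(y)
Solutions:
 f(y) = C1 + C2*erf(sqrt(2)*3^(1/4)*y/2)


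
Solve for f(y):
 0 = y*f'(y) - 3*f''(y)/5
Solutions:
 f(y) = C1 + C2*erfi(sqrt(30)*y/6)


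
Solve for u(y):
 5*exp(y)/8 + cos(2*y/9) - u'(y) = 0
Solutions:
 u(y) = C1 + 5*exp(y)/8 + 9*sin(2*y/9)/2


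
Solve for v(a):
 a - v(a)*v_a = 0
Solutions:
 v(a) = -sqrt(C1 + a^2)
 v(a) = sqrt(C1 + a^2)


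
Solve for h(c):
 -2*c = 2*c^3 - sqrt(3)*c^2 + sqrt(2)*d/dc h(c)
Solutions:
 h(c) = C1 - sqrt(2)*c^4/4 + sqrt(6)*c^3/6 - sqrt(2)*c^2/2


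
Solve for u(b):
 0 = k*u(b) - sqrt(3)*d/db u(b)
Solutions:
 u(b) = C1*exp(sqrt(3)*b*k/3)


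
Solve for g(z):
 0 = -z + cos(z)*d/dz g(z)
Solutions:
 g(z) = C1 + Integral(z/cos(z), z)


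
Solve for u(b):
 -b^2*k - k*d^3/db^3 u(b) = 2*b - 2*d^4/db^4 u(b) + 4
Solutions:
 u(b) = C1 + C2*b + C3*b^2 + C4*exp(b*k/2) - b^5/60 - b^4/(4*k) + b^3*(-2/3 - 2/k)/k


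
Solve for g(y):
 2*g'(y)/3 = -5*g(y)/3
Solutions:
 g(y) = C1*exp(-5*y/2)


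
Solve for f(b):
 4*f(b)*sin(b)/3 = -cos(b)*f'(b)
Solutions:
 f(b) = C1*cos(b)^(4/3)


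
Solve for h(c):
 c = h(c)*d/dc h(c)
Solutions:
 h(c) = -sqrt(C1 + c^2)
 h(c) = sqrt(C1 + c^2)


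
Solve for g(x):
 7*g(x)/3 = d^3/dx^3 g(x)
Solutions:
 g(x) = C3*exp(3^(2/3)*7^(1/3)*x/3) + (C1*sin(3^(1/6)*7^(1/3)*x/2) + C2*cos(3^(1/6)*7^(1/3)*x/2))*exp(-3^(2/3)*7^(1/3)*x/6)


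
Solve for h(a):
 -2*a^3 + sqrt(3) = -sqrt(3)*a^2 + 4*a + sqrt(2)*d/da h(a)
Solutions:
 h(a) = C1 - sqrt(2)*a^4/4 + sqrt(6)*a^3/6 - sqrt(2)*a^2 + sqrt(6)*a/2


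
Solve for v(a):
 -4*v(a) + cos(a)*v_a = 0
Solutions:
 v(a) = C1*(sin(a)^2 + 2*sin(a) + 1)/(sin(a)^2 - 2*sin(a) + 1)


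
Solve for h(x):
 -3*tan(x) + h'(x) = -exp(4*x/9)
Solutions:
 h(x) = C1 - 9*exp(4*x/9)/4 - 3*log(cos(x))


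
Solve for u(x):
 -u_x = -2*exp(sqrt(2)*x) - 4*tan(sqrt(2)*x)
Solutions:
 u(x) = C1 + sqrt(2)*exp(sqrt(2)*x) - 2*sqrt(2)*log(cos(sqrt(2)*x))


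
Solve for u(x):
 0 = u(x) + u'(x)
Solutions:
 u(x) = C1*exp(-x)


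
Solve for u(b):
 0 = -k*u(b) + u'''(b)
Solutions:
 u(b) = C1*exp(b*k^(1/3)) + C2*exp(b*k^(1/3)*(-1 + sqrt(3)*I)/2) + C3*exp(-b*k^(1/3)*(1 + sqrt(3)*I)/2)


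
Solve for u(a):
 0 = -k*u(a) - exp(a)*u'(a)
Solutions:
 u(a) = C1*exp(k*exp(-a))


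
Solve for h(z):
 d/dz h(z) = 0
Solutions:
 h(z) = C1


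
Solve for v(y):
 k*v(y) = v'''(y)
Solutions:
 v(y) = C1*exp(k^(1/3)*y) + C2*exp(k^(1/3)*y*(-1 + sqrt(3)*I)/2) + C3*exp(-k^(1/3)*y*(1 + sqrt(3)*I)/2)


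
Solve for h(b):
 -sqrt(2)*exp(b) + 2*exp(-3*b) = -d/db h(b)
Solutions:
 h(b) = C1 + sqrt(2)*exp(b) + 2*exp(-3*b)/3


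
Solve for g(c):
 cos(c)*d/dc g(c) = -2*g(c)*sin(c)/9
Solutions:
 g(c) = C1*cos(c)^(2/9)


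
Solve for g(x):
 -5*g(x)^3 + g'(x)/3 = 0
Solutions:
 g(x) = -sqrt(2)*sqrt(-1/(C1 + 15*x))/2
 g(x) = sqrt(2)*sqrt(-1/(C1 + 15*x))/2


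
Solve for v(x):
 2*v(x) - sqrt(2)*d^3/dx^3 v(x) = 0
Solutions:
 v(x) = C3*exp(2^(1/6)*x) + (C1*sin(2^(1/6)*sqrt(3)*x/2) + C2*cos(2^(1/6)*sqrt(3)*x/2))*exp(-2^(1/6)*x/2)


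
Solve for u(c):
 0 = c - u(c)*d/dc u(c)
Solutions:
 u(c) = -sqrt(C1 + c^2)
 u(c) = sqrt(C1 + c^2)


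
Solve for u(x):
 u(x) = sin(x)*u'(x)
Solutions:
 u(x) = C1*sqrt(cos(x) - 1)/sqrt(cos(x) + 1)


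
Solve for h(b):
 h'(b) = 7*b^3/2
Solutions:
 h(b) = C1 + 7*b^4/8


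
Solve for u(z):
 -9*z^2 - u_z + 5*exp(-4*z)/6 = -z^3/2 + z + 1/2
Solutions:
 u(z) = C1 + z^4/8 - 3*z^3 - z^2/2 - z/2 - 5*exp(-4*z)/24


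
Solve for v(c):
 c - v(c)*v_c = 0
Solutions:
 v(c) = -sqrt(C1 + c^2)
 v(c) = sqrt(C1 + c^2)


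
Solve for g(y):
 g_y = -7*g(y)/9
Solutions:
 g(y) = C1*exp(-7*y/9)


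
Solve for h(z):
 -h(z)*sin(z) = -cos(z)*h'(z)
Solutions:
 h(z) = C1/cos(z)


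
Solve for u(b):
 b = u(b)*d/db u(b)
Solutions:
 u(b) = -sqrt(C1 + b^2)
 u(b) = sqrt(C1 + b^2)


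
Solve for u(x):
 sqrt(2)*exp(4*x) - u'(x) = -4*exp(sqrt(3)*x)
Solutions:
 u(x) = C1 + sqrt(2)*exp(4*x)/4 + 4*sqrt(3)*exp(sqrt(3)*x)/3


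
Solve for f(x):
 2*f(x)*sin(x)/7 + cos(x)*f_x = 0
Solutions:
 f(x) = C1*cos(x)^(2/7)


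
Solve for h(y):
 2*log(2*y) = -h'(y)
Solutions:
 h(y) = C1 - 2*y*log(y) - y*log(4) + 2*y


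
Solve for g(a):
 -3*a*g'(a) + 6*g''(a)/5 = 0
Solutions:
 g(a) = C1 + C2*erfi(sqrt(5)*a/2)


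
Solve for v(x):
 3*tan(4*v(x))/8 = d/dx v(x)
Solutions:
 v(x) = -asin(C1*exp(3*x/2))/4 + pi/4
 v(x) = asin(C1*exp(3*x/2))/4


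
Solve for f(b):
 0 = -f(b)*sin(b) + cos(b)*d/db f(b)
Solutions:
 f(b) = C1/cos(b)


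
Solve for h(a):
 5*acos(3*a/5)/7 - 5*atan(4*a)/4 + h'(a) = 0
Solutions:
 h(a) = C1 - 5*a*acos(3*a/5)/7 + 5*a*atan(4*a)/4 + 5*sqrt(25 - 9*a^2)/21 - 5*log(16*a^2 + 1)/32


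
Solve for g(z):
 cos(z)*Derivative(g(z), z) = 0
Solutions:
 g(z) = C1


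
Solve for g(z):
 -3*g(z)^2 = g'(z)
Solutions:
 g(z) = 1/(C1 + 3*z)


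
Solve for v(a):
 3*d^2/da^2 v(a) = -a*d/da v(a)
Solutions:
 v(a) = C1 + C2*erf(sqrt(6)*a/6)


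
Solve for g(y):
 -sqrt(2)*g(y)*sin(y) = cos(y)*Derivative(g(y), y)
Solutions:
 g(y) = C1*cos(y)^(sqrt(2))


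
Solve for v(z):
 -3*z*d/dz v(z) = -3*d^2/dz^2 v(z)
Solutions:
 v(z) = C1 + C2*erfi(sqrt(2)*z/2)


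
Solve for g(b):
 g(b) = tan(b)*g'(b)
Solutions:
 g(b) = C1*sin(b)


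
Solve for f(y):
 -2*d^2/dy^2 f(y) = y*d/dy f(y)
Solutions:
 f(y) = C1 + C2*erf(y/2)


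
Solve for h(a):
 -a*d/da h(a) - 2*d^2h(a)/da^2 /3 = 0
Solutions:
 h(a) = C1 + C2*erf(sqrt(3)*a/2)


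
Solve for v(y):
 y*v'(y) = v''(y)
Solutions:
 v(y) = C1 + C2*erfi(sqrt(2)*y/2)


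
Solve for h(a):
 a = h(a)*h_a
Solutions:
 h(a) = -sqrt(C1 + a^2)
 h(a) = sqrt(C1 + a^2)


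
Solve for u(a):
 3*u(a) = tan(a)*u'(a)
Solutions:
 u(a) = C1*sin(a)^3


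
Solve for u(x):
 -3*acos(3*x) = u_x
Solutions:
 u(x) = C1 - 3*x*acos(3*x) + sqrt(1 - 9*x^2)


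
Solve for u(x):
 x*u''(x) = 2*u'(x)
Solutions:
 u(x) = C1 + C2*x^3


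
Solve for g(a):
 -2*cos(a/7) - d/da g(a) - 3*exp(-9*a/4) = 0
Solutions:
 g(a) = C1 - 14*sin(a/7) + 4*exp(-9*a/4)/3


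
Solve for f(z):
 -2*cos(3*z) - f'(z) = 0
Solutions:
 f(z) = C1 - 2*sin(3*z)/3


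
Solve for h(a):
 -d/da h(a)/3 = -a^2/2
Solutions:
 h(a) = C1 + a^3/2


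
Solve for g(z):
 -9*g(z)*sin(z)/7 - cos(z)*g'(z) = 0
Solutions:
 g(z) = C1*cos(z)^(9/7)


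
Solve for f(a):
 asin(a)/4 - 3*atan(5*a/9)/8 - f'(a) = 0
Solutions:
 f(a) = C1 + a*asin(a)/4 - 3*a*atan(5*a/9)/8 + sqrt(1 - a^2)/4 + 27*log(25*a^2 + 81)/80


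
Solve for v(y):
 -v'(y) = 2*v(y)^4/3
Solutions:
 v(y) = (-1 - sqrt(3)*I)*(1/(C1 + 2*y))^(1/3)/2
 v(y) = (-1 + sqrt(3)*I)*(1/(C1 + 2*y))^(1/3)/2
 v(y) = (1/(C1 + 2*y))^(1/3)


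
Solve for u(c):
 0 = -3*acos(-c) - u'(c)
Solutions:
 u(c) = C1 - 3*c*acos(-c) - 3*sqrt(1 - c^2)


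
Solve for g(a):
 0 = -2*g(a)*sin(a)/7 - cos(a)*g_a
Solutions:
 g(a) = C1*cos(a)^(2/7)


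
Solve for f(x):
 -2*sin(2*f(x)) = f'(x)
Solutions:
 f(x) = pi - acos((-C1 - exp(8*x))/(C1 - exp(8*x)))/2
 f(x) = acos((-C1 - exp(8*x))/(C1 - exp(8*x)))/2


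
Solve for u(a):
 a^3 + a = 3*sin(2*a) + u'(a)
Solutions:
 u(a) = C1 + a^4/4 + a^2/2 + 3*cos(2*a)/2


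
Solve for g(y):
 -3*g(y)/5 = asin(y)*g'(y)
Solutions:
 g(y) = C1*exp(-3*Integral(1/asin(y), y)/5)


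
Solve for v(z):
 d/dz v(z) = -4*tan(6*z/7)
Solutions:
 v(z) = C1 + 14*log(cos(6*z/7))/3


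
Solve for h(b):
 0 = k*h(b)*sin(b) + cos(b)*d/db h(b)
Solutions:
 h(b) = C1*exp(k*log(cos(b)))


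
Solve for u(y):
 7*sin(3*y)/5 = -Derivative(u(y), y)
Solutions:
 u(y) = C1 + 7*cos(3*y)/15


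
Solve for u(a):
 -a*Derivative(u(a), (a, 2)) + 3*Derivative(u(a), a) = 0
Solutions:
 u(a) = C1 + C2*a^4


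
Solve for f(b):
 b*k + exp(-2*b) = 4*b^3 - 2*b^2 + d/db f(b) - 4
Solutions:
 f(b) = C1 - b^4 + 2*b^3/3 + b^2*k/2 + 4*b - exp(-2*b)/2


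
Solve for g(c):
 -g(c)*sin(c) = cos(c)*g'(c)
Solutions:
 g(c) = C1*cos(c)


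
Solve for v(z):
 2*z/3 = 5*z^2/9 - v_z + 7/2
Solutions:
 v(z) = C1 + 5*z^3/27 - z^2/3 + 7*z/2


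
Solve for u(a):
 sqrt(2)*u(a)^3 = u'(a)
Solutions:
 u(a) = -sqrt(2)*sqrt(-1/(C1 + sqrt(2)*a))/2
 u(a) = sqrt(2)*sqrt(-1/(C1 + sqrt(2)*a))/2


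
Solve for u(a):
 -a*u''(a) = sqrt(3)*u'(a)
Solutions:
 u(a) = C1 + C2*a^(1 - sqrt(3))


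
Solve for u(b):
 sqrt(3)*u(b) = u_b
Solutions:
 u(b) = C1*exp(sqrt(3)*b)


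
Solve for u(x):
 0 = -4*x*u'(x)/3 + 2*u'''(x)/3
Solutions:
 u(x) = C1 + Integral(C2*airyai(2^(1/3)*x) + C3*airybi(2^(1/3)*x), x)


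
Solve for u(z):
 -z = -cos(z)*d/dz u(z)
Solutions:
 u(z) = C1 + Integral(z/cos(z), z)


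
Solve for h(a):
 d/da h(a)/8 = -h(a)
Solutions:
 h(a) = C1*exp(-8*a)


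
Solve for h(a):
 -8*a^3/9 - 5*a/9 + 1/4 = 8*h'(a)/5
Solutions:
 h(a) = C1 - 5*a^4/36 - 25*a^2/144 + 5*a/32


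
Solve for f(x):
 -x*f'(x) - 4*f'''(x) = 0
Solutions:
 f(x) = C1 + Integral(C2*airyai(-2^(1/3)*x/2) + C3*airybi(-2^(1/3)*x/2), x)


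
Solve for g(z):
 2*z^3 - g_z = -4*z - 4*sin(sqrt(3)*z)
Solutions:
 g(z) = C1 + z^4/2 + 2*z^2 - 4*sqrt(3)*cos(sqrt(3)*z)/3


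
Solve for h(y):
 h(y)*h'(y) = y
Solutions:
 h(y) = -sqrt(C1 + y^2)
 h(y) = sqrt(C1 + y^2)


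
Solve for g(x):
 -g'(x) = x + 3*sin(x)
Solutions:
 g(x) = C1 - x^2/2 + 3*cos(x)


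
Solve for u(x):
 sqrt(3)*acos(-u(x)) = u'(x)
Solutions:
 Integral(1/acos(-_y), (_y, u(x))) = C1 + sqrt(3)*x


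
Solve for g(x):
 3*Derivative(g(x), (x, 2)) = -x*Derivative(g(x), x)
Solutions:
 g(x) = C1 + C2*erf(sqrt(6)*x/6)


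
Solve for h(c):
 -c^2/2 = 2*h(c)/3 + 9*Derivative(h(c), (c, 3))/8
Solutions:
 h(c) = C3*exp(-2*2^(1/3)*c/3) - 3*c^2/4 + (C1*sin(2^(1/3)*sqrt(3)*c/3) + C2*cos(2^(1/3)*sqrt(3)*c/3))*exp(2^(1/3)*c/3)


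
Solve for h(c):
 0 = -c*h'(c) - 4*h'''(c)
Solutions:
 h(c) = C1 + Integral(C2*airyai(-2^(1/3)*c/2) + C3*airybi(-2^(1/3)*c/2), c)


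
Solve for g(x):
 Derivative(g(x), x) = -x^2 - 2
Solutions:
 g(x) = C1 - x^3/3 - 2*x


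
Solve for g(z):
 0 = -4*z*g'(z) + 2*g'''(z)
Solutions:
 g(z) = C1 + Integral(C2*airyai(2^(1/3)*z) + C3*airybi(2^(1/3)*z), z)


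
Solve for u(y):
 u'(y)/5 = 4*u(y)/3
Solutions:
 u(y) = C1*exp(20*y/3)


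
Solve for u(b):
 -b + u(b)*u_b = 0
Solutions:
 u(b) = -sqrt(C1 + b^2)
 u(b) = sqrt(C1 + b^2)


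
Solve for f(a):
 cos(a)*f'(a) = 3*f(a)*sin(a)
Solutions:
 f(a) = C1/cos(a)^3


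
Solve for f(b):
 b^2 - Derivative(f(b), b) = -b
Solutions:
 f(b) = C1 + b^3/3 + b^2/2


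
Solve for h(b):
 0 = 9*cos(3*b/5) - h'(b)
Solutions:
 h(b) = C1 + 15*sin(3*b/5)


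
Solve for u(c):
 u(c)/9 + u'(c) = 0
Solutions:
 u(c) = C1*exp(-c/9)


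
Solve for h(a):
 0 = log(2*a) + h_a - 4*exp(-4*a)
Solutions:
 h(a) = C1 - a*log(a) + a*(1 - log(2)) - exp(-4*a)


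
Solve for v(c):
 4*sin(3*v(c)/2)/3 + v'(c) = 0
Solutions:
 v(c) = -2*acos((-C1 - exp(4*c))/(C1 - exp(4*c)))/3 + 4*pi/3
 v(c) = 2*acos((-C1 - exp(4*c))/(C1 - exp(4*c)))/3


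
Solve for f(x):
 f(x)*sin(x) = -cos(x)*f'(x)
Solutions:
 f(x) = C1*cos(x)


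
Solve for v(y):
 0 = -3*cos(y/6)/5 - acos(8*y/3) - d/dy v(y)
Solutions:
 v(y) = C1 - y*acos(8*y/3) + sqrt(9 - 64*y^2)/8 - 18*sin(y/6)/5


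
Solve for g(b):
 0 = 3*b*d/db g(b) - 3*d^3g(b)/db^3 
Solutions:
 g(b) = C1 + Integral(C2*airyai(b) + C3*airybi(b), b)


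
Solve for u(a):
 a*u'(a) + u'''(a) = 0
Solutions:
 u(a) = C1 + Integral(C2*airyai(-a) + C3*airybi(-a), a)


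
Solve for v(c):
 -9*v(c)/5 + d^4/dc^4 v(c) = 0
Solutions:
 v(c) = C1*exp(-sqrt(3)*5^(3/4)*c/5) + C2*exp(sqrt(3)*5^(3/4)*c/5) + C3*sin(sqrt(3)*5^(3/4)*c/5) + C4*cos(sqrt(3)*5^(3/4)*c/5)


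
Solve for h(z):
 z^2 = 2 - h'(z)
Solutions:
 h(z) = C1 - z^3/3 + 2*z


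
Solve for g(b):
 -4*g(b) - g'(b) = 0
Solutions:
 g(b) = C1*exp(-4*b)


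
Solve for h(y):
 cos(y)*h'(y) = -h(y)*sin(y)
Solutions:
 h(y) = C1*cos(y)


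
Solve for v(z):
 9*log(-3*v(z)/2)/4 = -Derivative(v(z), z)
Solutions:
 4*Integral(1/(log(-_y) - log(2) + log(3)), (_y, v(z)))/9 = C1 - z


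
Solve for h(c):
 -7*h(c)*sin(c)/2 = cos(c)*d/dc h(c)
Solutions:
 h(c) = C1*cos(c)^(7/2)


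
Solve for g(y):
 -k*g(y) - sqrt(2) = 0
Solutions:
 g(y) = -sqrt(2)/k


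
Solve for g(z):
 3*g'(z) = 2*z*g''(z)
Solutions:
 g(z) = C1 + C2*z^(5/2)


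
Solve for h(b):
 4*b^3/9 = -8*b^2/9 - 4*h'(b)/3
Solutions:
 h(b) = C1 - b^4/12 - 2*b^3/9


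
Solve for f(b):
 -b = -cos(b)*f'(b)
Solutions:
 f(b) = C1 + Integral(b/cos(b), b)


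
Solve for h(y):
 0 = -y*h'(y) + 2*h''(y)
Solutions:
 h(y) = C1 + C2*erfi(y/2)


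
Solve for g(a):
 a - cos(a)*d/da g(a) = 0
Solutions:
 g(a) = C1 + Integral(a/cos(a), a)


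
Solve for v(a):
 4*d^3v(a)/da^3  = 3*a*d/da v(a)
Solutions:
 v(a) = C1 + Integral(C2*airyai(6^(1/3)*a/2) + C3*airybi(6^(1/3)*a/2), a)


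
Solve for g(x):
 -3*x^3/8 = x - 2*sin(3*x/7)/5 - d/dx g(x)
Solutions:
 g(x) = C1 + 3*x^4/32 + x^2/2 + 14*cos(3*x/7)/15


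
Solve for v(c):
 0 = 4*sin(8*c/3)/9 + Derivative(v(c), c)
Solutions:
 v(c) = C1 + cos(8*c/3)/6


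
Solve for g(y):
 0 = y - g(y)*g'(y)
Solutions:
 g(y) = -sqrt(C1 + y^2)
 g(y) = sqrt(C1 + y^2)


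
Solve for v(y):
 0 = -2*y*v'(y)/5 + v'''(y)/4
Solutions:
 v(y) = C1 + Integral(C2*airyai(2*5^(2/3)*y/5) + C3*airybi(2*5^(2/3)*y/5), y)


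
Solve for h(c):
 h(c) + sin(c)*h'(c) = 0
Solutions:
 h(c) = C1*sqrt(cos(c) + 1)/sqrt(cos(c) - 1)


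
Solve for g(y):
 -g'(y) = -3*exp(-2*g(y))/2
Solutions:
 g(y) = log(-sqrt(C1 + 3*y))
 g(y) = log(C1 + 3*y)/2


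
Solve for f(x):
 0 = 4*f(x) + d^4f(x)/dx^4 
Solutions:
 f(x) = (C1*sin(x) + C2*cos(x))*exp(-x) + (C3*sin(x) + C4*cos(x))*exp(x)


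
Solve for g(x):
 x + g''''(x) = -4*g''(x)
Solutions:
 g(x) = C1 + C2*x + C3*sin(2*x) + C4*cos(2*x) - x^3/24


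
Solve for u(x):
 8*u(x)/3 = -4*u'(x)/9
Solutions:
 u(x) = C1*exp(-6*x)


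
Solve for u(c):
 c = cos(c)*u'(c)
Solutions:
 u(c) = C1 + Integral(c/cos(c), c)


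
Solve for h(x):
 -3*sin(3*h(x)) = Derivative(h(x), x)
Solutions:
 h(x) = -acos((-C1 - exp(18*x))/(C1 - exp(18*x)))/3 + 2*pi/3
 h(x) = acos((-C1 - exp(18*x))/(C1 - exp(18*x)))/3


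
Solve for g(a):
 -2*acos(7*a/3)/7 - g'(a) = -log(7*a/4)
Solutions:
 g(a) = C1 + a*log(a) - 2*a*acos(7*a/3)/7 - 2*a*log(2) - a + a*log(7) + 2*sqrt(9 - 49*a^2)/49


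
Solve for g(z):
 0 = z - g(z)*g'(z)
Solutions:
 g(z) = -sqrt(C1 + z^2)
 g(z) = sqrt(C1 + z^2)


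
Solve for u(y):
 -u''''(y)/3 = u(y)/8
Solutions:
 u(y) = (C1*sin(2^(3/4)*3^(1/4)*y/4) + C2*cos(2^(3/4)*3^(1/4)*y/4))*exp(-2^(3/4)*3^(1/4)*y/4) + (C3*sin(2^(3/4)*3^(1/4)*y/4) + C4*cos(2^(3/4)*3^(1/4)*y/4))*exp(2^(3/4)*3^(1/4)*y/4)


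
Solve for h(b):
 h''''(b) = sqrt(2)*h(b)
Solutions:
 h(b) = C1*exp(-2^(1/8)*b) + C2*exp(2^(1/8)*b) + C3*sin(2^(1/8)*b) + C4*cos(2^(1/8)*b)


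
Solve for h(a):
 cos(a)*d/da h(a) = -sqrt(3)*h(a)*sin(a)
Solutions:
 h(a) = C1*cos(a)^(sqrt(3))


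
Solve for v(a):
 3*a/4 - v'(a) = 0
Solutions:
 v(a) = C1 + 3*a^2/8


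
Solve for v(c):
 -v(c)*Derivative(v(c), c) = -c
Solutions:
 v(c) = -sqrt(C1 + c^2)
 v(c) = sqrt(C1 + c^2)


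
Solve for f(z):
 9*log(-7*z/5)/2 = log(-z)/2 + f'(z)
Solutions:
 f(z) = C1 + 4*z*log(-z) + z*(-5*log(5) - 4 + log(35)/2 + 4*log(7))


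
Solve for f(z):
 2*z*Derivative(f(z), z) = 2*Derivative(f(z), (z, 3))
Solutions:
 f(z) = C1 + Integral(C2*airyai(z) + C3*airybi(z), z)


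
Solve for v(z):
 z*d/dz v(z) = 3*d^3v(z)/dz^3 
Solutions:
 v(z) = C1 + Integral(C2*airyai(3^(2/3)*z/3) + C3*airybi(3^(2/3)*z/3), z)


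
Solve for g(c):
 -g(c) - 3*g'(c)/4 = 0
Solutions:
 g(c) = C1*exp(-4*c/3)


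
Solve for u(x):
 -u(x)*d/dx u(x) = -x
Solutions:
 u(x) = -sqrt(C1 + x^2)
 u(x) = sqrt(C1 + x^2)


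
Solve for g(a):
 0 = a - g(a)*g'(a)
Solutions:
 g(a) = -sqrt(C1 + a^2)
 g(a) = sqrt(C1 + a^2)


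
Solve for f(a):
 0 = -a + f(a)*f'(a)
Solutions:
 f(a) = -sqrt(C1 + a^2)
 f(a) = sqrt(C1 + a^2)


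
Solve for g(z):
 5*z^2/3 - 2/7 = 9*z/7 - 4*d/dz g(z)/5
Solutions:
 g(z) = C1 - 25*z^3/36 + 45*z^2/56 + 5*z/14


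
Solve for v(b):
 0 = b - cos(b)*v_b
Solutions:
 v(b) = C1 + Integral(b/cos(b), b)


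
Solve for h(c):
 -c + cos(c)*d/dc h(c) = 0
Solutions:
 h(c) = C1 + Integral(c/cos(c), c)


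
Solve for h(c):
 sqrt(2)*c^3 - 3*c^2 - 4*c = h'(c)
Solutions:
 h(c) = C1 + sqrt(2)*c^4/4 - c^3 - 2*c^2


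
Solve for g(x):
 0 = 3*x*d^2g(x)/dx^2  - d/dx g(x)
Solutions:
 g(x) = C1 + C2*x^(4/3)


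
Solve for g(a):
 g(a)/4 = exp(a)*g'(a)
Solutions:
 g(a) = C1*exp(-exp(-a)/4)


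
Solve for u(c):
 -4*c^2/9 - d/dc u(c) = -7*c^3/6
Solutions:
 u(c) = C1 + 7*c^4/24 - 4*c^3/27


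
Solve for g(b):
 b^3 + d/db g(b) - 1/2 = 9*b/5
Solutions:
 g(b) = C1 - b^4/4 + 9*b^2/10 + b/2


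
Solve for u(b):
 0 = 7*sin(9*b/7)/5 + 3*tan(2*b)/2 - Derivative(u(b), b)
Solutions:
 u(b) = C1 - 3*log(cos(2*b))/4 - 49*cos(9*b/7)/45


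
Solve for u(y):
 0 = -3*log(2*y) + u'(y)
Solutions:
 u(y) = C1 + 3*y*log(y) - 3*y + y*log(8)


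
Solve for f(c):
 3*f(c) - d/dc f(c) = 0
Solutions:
 f(c) = C1*exp(3*c)


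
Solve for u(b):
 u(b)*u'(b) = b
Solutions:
 u(b) = -sqrt(C1 + b^2)
 u(b) = sqrt(C1 + b^2)


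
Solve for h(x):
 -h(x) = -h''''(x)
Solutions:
 h(x) = C1*exp(-x) + C2*exp(x) + C3*sin(x) + C4*cos(x)


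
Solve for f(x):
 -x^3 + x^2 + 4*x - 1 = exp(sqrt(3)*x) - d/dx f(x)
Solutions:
 f(x) = C1 + x^4/4 - x^3/3 - 2*x^2 + x + sqrt(3)*exp(sqrt(3)*x)/3


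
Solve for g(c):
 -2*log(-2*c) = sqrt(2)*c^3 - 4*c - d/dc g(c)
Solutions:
 g(c) = C1 + sqrt(2)*c^4/4 - 2*c^2 + 2*c*log(-c) + 2*c*(-1 + log(2))


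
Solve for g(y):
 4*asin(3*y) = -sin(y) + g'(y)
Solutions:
 g(y) = C1 + 4*y*asin(3*y) + 4*sqrt(1 - 9*y^2)/3 - cos(y)


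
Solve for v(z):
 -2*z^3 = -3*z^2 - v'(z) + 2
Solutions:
 v(z) = C1 + z^4/2 - z^3 + 2*z


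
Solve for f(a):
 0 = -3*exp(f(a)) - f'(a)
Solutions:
 f(a) = log(1/(C1 + 3*a))


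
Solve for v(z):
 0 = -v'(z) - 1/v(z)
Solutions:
 v(z) = -sqrt(C1 - 2*z)
 v(z) = sqrt(C1 - 2*z)


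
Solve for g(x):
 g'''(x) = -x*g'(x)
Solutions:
 g(x) = C1 + Integral(C2*airyai(-x) + C3*airybi(-x), x)


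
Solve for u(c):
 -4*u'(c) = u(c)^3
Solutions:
 u(c) = -sqrt(2)*sqrt(-1/(C1 - c))
 u(c) = sqrt(2)*sqrt(-1/(C1 - c))


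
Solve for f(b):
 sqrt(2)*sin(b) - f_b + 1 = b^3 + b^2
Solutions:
 f(b) = C1 - b^4/4 - b^3/3 + b - sqrt(2)*cos(b)


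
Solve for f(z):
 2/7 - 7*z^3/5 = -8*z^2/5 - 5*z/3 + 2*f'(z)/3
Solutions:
 f(z) = C1 - 21*z^4/40 + 4*z^3/5 + 5*z^2/4 + 3*z/7


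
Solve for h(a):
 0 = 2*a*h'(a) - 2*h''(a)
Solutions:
 h(a) = C1 + C2*erfi(sqrt(2)*a/2)


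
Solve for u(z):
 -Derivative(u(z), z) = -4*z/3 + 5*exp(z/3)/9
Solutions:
 u(z) = C1 + 2*z^2/3 - 5*exp(z/3)/3


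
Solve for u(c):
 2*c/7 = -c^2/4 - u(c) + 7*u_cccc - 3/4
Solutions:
 u(c) = C1*exp(-7^(3/4)*c/7) + C2*exp(7^(3/4)*c/7) + C3*sin(7^(3/4)*c/7) + C4*cos(7^(3/4)*c/7) - c^2/4 - 2*c/7 - 3/4


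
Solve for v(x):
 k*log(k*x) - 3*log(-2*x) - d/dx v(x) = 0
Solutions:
 v(x) = C1 + x*(k - 3)*log(-x) + x*(k*log(-k) - k - 3*log(2) + 3)


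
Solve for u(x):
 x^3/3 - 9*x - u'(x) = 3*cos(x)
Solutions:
 u(x) = C1 + x^4/12 - 9*x^2/2 - 3*sin(x)


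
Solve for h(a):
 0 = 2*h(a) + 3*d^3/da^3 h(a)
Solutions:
 h(a) = C3*exp(-2^(1/3)*3^(2/3)*a/3) + (C1*sin(2^(1/3)*3^(1/6)*a/2) + C2*cos(2^(1/3)*3^(1/6)*a/2))*exp(2^(1/3)*3^(2/3)*a/6)


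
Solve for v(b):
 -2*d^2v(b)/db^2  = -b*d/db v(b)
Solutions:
 v(b) = C1 + C2*erfi(b/2)


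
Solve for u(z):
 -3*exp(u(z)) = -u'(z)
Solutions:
 u(z) = log(-1/(C1 + 3*z))


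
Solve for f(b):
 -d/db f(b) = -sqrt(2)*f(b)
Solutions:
 f(b) = C1*exp(sqrt(2)*b)


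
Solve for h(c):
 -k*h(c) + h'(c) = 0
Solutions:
 h(c) = C1*exp(c*k)


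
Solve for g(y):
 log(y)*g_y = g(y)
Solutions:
 g(y) = C1*exp(li(y))


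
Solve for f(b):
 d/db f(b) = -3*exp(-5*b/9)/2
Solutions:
 f(b) = C1 + 27*exp(-5*b/9)/10


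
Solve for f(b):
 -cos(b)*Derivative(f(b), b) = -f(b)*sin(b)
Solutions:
 f(b) = C1/cos(b)


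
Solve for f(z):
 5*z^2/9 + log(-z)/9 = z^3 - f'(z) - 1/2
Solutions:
 f(z) = C1 + z^4/4 - 5*z^3/27 - z*log(-z)/9 - 7*z/18


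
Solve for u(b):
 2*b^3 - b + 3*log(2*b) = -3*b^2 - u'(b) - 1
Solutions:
 u(b) = C1 - b^4/2 - b^3 + b^2/2 - 3*b*log(b) - b*log(8) + 2*b


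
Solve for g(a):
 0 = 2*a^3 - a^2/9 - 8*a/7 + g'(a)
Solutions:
 g(a) = C1 - a^4/2 + a^3/27 + 4*a^2/7


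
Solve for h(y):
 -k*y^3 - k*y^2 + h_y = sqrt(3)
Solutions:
 h(y) = C1 + k*y^4/4 + k*y^3/3 + sqrt(3)*y


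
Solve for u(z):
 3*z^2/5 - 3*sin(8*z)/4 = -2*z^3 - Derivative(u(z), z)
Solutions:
 u(z) = C1 - z^4/2 - z^3/5 - 3*cos(8*z)/32


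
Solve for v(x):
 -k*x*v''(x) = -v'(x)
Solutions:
 v(x) = C1 + x^(((re(k) + 1)*re(k) + im(k)^2)/(re(k)^2 + im(k)^2))*(C2*sin(log(x)*Abs(im(k))/(re(k)^2 + im(k)^2)) + C3*cos(log(x)*im(k)/(re(k)^2 + im(k)^2)))


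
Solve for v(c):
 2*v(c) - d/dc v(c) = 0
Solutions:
 v(c) = C1*exp(2*c)


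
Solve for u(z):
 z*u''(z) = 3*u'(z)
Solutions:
 u(z) = C1 + C2*z^4


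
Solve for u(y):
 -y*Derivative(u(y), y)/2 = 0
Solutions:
 u(y) = C1


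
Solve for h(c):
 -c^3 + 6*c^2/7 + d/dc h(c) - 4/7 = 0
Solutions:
 h(c) = C1 + c^4/4 - 2*c^3/7 + 4*c/7


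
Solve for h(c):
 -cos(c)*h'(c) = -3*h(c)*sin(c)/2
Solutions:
 h(c) = C1/cos(c)^(3/2)


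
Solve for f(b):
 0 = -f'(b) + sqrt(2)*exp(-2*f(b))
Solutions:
 f(b) = log(-sqrt(C1 + 2*sqrt(2)*b))
 f(b) = log(C1 + 2*sqrt(2)*b)/2


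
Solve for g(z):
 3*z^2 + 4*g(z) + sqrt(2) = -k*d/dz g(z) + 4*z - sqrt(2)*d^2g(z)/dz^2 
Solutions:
 g(z) = C1*exp(sqrt(2)*z*(-k + sqrt(k^2 - 16*sqrt(2)))/4) + C2*exp(-sqrt(2)*z*(k + sqrt(k^2 - 16*sqrt(2)))/4) - 3*k^2/32 + 3*k*z/8 - k/4 - 3*z^2/4 + z + sqrt(2)/8


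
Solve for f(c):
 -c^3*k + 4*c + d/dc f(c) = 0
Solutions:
 f(c) = C1 + c^4*k/4 - 2*c^2
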